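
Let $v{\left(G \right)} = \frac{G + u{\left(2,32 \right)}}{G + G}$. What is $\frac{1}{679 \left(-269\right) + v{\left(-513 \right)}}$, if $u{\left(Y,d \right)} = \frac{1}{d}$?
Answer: $- \frac{32832}{5996781217} \approx -5.4749 \cdot 10^{-6}$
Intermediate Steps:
$v{\left(G \right)} = \frac{\frac{1}{32} + G}{2 G}$ ($v{\left(G \right)} = \frac{G + \frac{1}{32}}{G + G} = \frac{G + \frac{1}{32}}{2 G} = \left(\frac{1}{32} + G\right) \frac{1}{2 G} = \frac{\frac{1}{32} + G}{2 G}$)
$\frac{1}{679 \left(-269\right) + v{\left(-513 \right)}} = \frac{1}{679 \left(-269\right) + \frac{1 + 32 \left(-513\right)}{64 \left(-513\right)}} = \frac{1}{-182651 + \frac{1}{64} \left(- \frac{1}{513}\right) \left(1 - 16416\right)} = \frac{1}{-182651 + \frac{1}{64} \left(- \frac{1}{513}\right) \left(-16415\right)} = \frac{1}{-182651 + \frac{16415}{32832}} = \frac{1}{- \frac{5996781217}{32832}} = - \frac{32832}{5996781217}$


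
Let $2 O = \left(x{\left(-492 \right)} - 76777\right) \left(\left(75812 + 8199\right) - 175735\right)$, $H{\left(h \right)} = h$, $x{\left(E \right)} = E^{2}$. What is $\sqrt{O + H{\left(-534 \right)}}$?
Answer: $4 i \sqrt{473774558} \approx 87066.0 i$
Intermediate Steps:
$O = -7580392394$ ($O = \frac{\left(\left(-492\right)^{2} - 76777\right) \left(\left(75812 + 8199\right) - 175735\right)}{2} = \frac{\left(242064 - 76777\right) \left(84011 - 175735\right)}{2} = \frac{165287 \left(-91724\right)}{2} = \frac{1}{2} \left(-15160784788\right) = -7580392394$)
$\sqrt{O + H{\left(-534 \right)}} = \sqrt{-7580392394 - 534} = \sqrt{-7580392928} = 4 i \sqrt{473774558}$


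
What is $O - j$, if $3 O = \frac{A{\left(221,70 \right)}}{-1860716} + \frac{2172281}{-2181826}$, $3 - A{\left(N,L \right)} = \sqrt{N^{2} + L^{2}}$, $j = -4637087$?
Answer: $\frac{1227746884958267237}{264766861788} + \frac{\sqrt{53741}}{5582148} \approx 4.6371 \cdot 10^{6}$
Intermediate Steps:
$A{\left(N,L \right)} = 3 - \sqrt{L^{2} + N^{2}}$ ($A{\left(N,L \right)} = 3 - \sqrt{N^{2} + L^{2}} = 3 - \sqrt{L^{2} + N^{2}}$)
$O = - \frac{87869664319}{264766861788} + \frac{\sqrt{53741}}{5582148}$ ($O = \frac{\frac{3 - \sqrt{70^{2} + 221^{2}}}{-1860716} + \frac{2172281}{-2181826}}{3} = \frac{\left(3 - \sqrt{4900 + 48841}\right) \left(- \frac{1}{1860716}\right) + 2172281 \left(- \frac{1}{2181826}\right)}{3} = \frac{\left(3 - \sqrt{53741}\right) \left(- \frac{1}{1860716}\right) - \frac{94447}{94862}}{3} = \frac{\left(- \frac{3}{1860716} + \frac{\sqrt{53741}}{1860716}\right) - \frac{94447}{94862}}{3} = \frac{- \frac{87869664319}{88255620596} + \frac{\sqrt{53741}}{1860716}}{3} = - \frac{87869664319}{264766861788} + \frac{\sqrt{53741}}{5582148} \approx -0.33183$)
$O - j = \left(- \frac{87869664319}{264766861788} + \frac{\sqrt{53741}}{5582148}\right) - -4637087 = \left(- \frac{87869664319}{264766861788} + \frac{\sqrt{53741}}{5582148}\right) + 4637087 = \frac{1227746884958267237}{264766861788} + \frac{\sqrt{53741}}{5582148}$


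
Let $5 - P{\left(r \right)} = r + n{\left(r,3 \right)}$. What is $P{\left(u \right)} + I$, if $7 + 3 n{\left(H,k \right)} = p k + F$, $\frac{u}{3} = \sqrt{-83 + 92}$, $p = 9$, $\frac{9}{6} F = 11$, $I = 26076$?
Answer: $\frac{234566}{9} \approx 26063.0$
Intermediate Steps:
$F = \frac{22}{3}$ ($F = \frac{2}{3} \cdot 11 = \frac{22}{3} \approx 7.3333$)
$u = 9$ ($u = 3 \sqrt{-83 + 92} = 3 \sqrt{9} = 3 \cdot 3 = 9$)
$n{\left(H,k \right)} = \frac{1}{9} + 3 k$ ($n{\left(H,k \right)} = - \frac{7}{3} + \frac{9 k + \frac{22}{3}}{3} = - \frac{7}{3} + \frac{\frac{22}{3} + 9 k}{3} = - \frac{7}{3} + \left(\frac{22}{9} + 3 k\right) = \frac{1}{9} + 3 k$)
$P{\left(r \right)} = - \frac{37}{9} - r$ ($P{\left(r \right)} = 5 - \left(r + \left(\frac{1}{9} + 3 \cdot 3\right)\right) = 5 - \left(r + \left(\frac{1}{9} + 9\right)\right) = 5 - \left(r + \frac{82}{9}\right) = 5 - \left(\frac{82}{9} + r\right) = - \frac{37}{9} - r$)
$P{\left(u \right)} + I = \left(- \frac{37}{9} - 9\right) + 26076 = - \frac{118}{9} + 26076 = \frac{234566}{9}$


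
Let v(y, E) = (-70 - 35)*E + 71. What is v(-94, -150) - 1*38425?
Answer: -22604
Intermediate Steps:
v(y, E) = 71 - 105*E (v(y, E) = -105*E + 71 = 71 - 105*E)
v(-94, -150) - 1*38425 = (71 - 105*(-150)) - 1*38425 = (71 + 15750) - 38425 = 15821 - 38425 = -22604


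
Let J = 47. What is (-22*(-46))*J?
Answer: 47564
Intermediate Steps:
(-22*(-46))*J = -22*(-46)*47 = 1012*47 = 47564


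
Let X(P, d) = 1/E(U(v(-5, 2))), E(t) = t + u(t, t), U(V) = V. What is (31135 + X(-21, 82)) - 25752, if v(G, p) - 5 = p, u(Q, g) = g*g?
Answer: 301449/56 ≈ 5383.0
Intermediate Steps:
u(Q, g) = g²
v(G, p) = 5 + p
E(t) = t + t²
X(P, d) = 1/56 (X(P, d) = 1/((5 + 2)*(1 + (5 + 2))) = 1/(7*(1 + 7)) = 1/(7*8) = 1/56)
(31135 + X(-21, 82)) - 25752 = (31135 + 1/56) - 25752 = 1743561/56 - 25752 = 301449/56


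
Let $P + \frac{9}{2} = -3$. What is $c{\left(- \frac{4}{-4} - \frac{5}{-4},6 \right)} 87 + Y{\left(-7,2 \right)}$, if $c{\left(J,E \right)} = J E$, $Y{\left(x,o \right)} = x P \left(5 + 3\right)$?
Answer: $\frac{3189}{2} \approx 1594.5$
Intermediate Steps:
$P = - \frac{15}{2}$ ($P = - \frac{9}{2} - 3 = - \frac{15}{2} \approx -7.5$)
$Y{\left(x,o \right)} = - 60 x$ ($Y{\left(x,o \right)} = x \left(- \frac{15}{2}\right) \left(5 + 3\right) = - \frac{15 x}{2} \cdot 8 = - 60 x$)
$c{\left(J,E \right)} = E J$
$c{\left(- \frac{4}{-4} - \frac{5}{-4},6 \right)} 87 + Y{\left(-7,2 \right)} = 6 \left(- \frac{4}{-4} - \frac{5}{-4}\right) 87 - -420 = 6 \left(\left(-4\right) \left(- \frac{1}{4}\right) - - \frac{5}{4}\right) 87 + 420 = 6 \left(1 + \frac{5}{4}\right) 87 + 420 = 6 \cdot \frac{9}{4} \cdot 87 + 420 = \frac{27}{2} \cdot 87 + 420 = \frac{2349}{2} + 420 = \frac{3189}{2}$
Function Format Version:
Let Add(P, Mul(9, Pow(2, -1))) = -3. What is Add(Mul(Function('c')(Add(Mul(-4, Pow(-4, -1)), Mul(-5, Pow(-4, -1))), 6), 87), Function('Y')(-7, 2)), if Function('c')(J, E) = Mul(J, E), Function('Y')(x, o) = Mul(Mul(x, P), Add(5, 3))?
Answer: Rational(3189, 2) ≈ 1594.5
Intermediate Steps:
P = Rational(-15, 2) (P = Add(Rational(-9, 2), -3) = Rational(-15, 2) ≈ -7.5000)
Function('Y')(x, o) = Mul(-60, x) (Function('Y')(x, o) = Mul(Mul(x, Rational(-15, 2)), Add(5, 3)) = Mul(Mul(Rational(-15, 2), x), 8) = Mul(-60, x))
Function('c')(J, E) = Mul(E, J)
Add(Mul(Function('c')(Add(Mul(-4, Pow(-4, -1)), Mul(-5, Pow(-4, -1))), 6), 87), Function('Y')(-7, 2)) = Add(Mul(Mul(6, Add(Mul(-4, Pow(-4, -1)), Mul(-5, Pow(-4, -1)))), 87), Mul(-60, -7)) = Add(Mul(Mul(6, Add(Mul(-4, Rational(-1, 4)), Mul(-5, Rational(-1, 4)))), 87), 420) = Add(Mul(Mul(6, Add(1, Rational(5, 4))), 87), 420) = Add(Mul(Mul(6, Rational(9, 4)), 87), 420) = Add(Mul(Rational(27, 2), 87), 420) = Add(Rational(2349, 2), 420) = Rational(3189, 2)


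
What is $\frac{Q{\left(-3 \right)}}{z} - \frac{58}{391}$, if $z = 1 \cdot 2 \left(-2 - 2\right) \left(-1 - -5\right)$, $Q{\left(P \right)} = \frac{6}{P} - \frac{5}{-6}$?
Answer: $- \frac{8399}{75072} \approx -0.11188$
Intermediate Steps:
$Q{\left(P \right)} = \frac{5}{6} + \frac{6}{P}$ ($Q{\left(P \right)} = \frac{6}{P} - - \frac{5}{6} = \frac{6}{P} + \frac{5}{6} = \frac{5}{6} + \frac{6}{P}$)
$z = -32$ ($z = 2 \left(- 4 \left(-1 + 5\right)\right) = 2 \left(\left(-4\right) 4\right) = 2 \left(-16\right) = -32$)
$\frac{Q{\left(-3 \right)}}{z} - \frac{58}{391} = \frac{\frac{5}{6} + \frac{6}{-3}}{-32} - \frac{58}{391} = \left(\frac{5}{6} + 6 \left(- \frac{1}{3}\right)\right) \left(- \frac{1}{32}\right) - \frac{58}{391} = \left(\frac{5}{6} - 2\right) \left(- \frac{1}{32}\right) - \frac{58}{391} = \left(- \frac{7}{6}\right) \left(- \frac{1}{32}\right) - \frac{58}{391} = \frac{7}{192} - \frac{58}{391} = - \frac{8399}{75072}$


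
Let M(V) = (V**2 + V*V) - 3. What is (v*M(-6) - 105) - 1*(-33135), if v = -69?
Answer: 28269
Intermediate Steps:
M(V) = -3 + 2*V**2 (M(V) = (V**2 + V**2) - 3 = 2*V**2 - 3 = -3 + 2*V**2)
(v*M(-6) - 105) - 1*(-33135) = (-69*(-3 + 2*(-6)**2) - 105) - 1*(-33135) = (-69*(-3 + 2*36) - 105) + 33135 = (-69*(-3 + 72) - 105) + 33135 = (-69*69 - 105) + 33135 = (-4761 - 105) + 33135 = -4866 + 33135 = 28269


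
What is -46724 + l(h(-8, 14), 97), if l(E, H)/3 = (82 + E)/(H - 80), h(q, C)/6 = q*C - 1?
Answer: -796096/17 ≈ -46829.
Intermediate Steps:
h(q, C) = -6 + 6*C*q (h(q, C) = 6*(q*C - 1) = 6*(C*q - 1) = 6*(-1 + C*q) = -6 + 6*C*q)
l(E, H) = 3*(82 + E)/(-80 + H) (l(E, H) = 3*((82 + E)/(H - 80)) = 3*((82 + E)/(-80 + H)) = 3*(82 + E)/(-80 + H))
-46724 + l(h(-8, 14), 97) = -46724 + 3*(82 + (-6 + 6*14*(-8)))/(-80 + 97) = -46724 + 3*(82 + (-6 - 672))/17 = -46724 + 3*(1/17)*(82 - 678) = -46724 + 3*(1/17)*(-596) = -46724 - 1788/17 = -796096/17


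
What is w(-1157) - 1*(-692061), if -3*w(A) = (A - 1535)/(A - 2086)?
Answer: 6733058777/9729 ≈ 6.9206e+5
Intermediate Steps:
w(A) = -(-1535 + A)/(3*(-2086 + A)) (w(A) = -(A - 1535)/(3*(A - 2086)) = -(-1535 + A)/(3*(-2086 + A)))
w(-1157) - 1*(-692061) = (1535 - 1*(-1157))/(3*(-2086 - 1157)) - 1*(-692061) = (1/3)*(1535 + 1157)/(-3243) + 692061 = (1/3)*(-1/3243)*2692 + 692061 = -2692/9729 + 692061 = 6733058777/9729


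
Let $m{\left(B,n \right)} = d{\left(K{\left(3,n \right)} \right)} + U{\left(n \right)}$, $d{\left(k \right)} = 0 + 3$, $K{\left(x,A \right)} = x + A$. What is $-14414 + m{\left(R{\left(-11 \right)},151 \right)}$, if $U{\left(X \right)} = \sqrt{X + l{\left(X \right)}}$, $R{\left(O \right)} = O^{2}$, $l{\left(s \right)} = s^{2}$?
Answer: $-14411 + 2 \sqrt{5738} \approx -14260.0$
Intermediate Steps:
$K{\left(x,A \right)} = A + x$
$d{\left(k \right)} = 3$
$U{\left(X \right)} = \sqrt{X + X^{2}}$
$m{\left(B,n \right)} = 3 + \sqrt{n \left(1 + n\right)}$
$-14414 + m{\left(R{\left(-11 \right)},151 \right)} = -14414 + \left(3 + \sqrt{151 \left(1 + 151\right)}\right) = -14414 + \left(3 + \sqrt{151 \cdot 152}\right) = -14414 + \left(3 + \sqrt{22952}\right) = -14414 + \left(3 + 2 \sqrt{5738}\right) = -14411 + 2 \sqrt{5738}$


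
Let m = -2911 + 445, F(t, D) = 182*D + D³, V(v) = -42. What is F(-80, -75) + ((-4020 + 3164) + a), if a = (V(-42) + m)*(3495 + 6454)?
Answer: -25388473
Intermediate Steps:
F(t, D) = D³ + 182*D
m = -2466
a = -24952092 (a = (-42 - 2466)*(3495 + 6454) = -2508*9949 = -24952092)
F(-80, -75) + ((-4020 + 3164) + a) = -75*(182 + (-75)²) + ((-4020 + 3164) - 24952092) = -75*(182 + 5625) + (-856 - 24952092) = -75*5807 - 24952948 = -435525 - 24952948 = -25388473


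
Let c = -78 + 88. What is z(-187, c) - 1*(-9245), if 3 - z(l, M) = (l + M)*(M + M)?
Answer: 12788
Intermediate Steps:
c = 10
z(l, M) = 3 - 2*M*(M + l) (z(l, M) = 3 - (l + M)*(M + M) = 3 - (M + l)*2*M = 3 - 2*M*(M + l))
z(-187, c) - 1*(-9245) = (3 - 2*10² - 2*10*(-187)) - 1*(-9245) = (3 - 2*100 + 3740) + 9245 = (3 - 200 + 3740) + 9245 = 3543 + 9245 = 12788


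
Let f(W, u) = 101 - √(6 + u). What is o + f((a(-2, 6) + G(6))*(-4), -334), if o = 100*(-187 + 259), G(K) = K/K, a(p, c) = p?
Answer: 7301 - 2*I*√82 ≈ 7301.0 - 18.111*I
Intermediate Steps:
G(K) = 1
o = 7200 (o = 100*72 = 7200)
o + f((a(-2, 6) + G(6))*(-4), -334) = 7200 + (101 - √(6 - 334)) = 7200 + (101 - √(-328)) = 7200 + (101 - 2*I*√82) = 7301 - 2*I*√82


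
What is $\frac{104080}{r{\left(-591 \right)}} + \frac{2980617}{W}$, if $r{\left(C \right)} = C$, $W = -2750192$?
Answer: $- \frac{288001528007}{1625363472} \approx -177.19$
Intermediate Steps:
$\frac{104080}{r{\left(-591 \right)}} + \frac{2980617}{W} = \frac{104080}{-591} + \frac{2980617}{-2750192} = 104080 \left(- \frac{1}{591}\right) + 2980617 \left(- \frac{1}{2750192}\right) = - \frac{104080}{591} - \frac{2980617}{2750192} = - \frac{288001528007}{1625363472}$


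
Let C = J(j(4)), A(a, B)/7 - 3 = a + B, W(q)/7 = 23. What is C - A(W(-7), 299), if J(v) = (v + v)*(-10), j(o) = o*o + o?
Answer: -3641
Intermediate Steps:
W(q) = 161 (W(q) = 7*23 = 161)
A(a, B) = 21 + 7*B + 7*a (A(a, B) = 21 + 7*(a + B) = 21 + 7*(B + a) = 21 + (7*B + 7*a) = 21 + 7*B + 7*a)
j(o) = o + o² (j(o) = o² + o = o + o²)
J(v) = -20*v (J(v) = (2*v)*(-10) = -20*v)
C = -400 (C = -80*(1 + 4) = -80*5 = -20*20 = -400)
C - A(W(-7), 299) = -400 - (21 + 7*299 + 7*161) = -400 - (21 + 2093 + 1127) = -400 - 1*3241 = -400 - 3241 = -3641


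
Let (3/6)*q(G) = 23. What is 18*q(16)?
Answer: 828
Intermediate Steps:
q(G) = 46 (q(G) = 2*23 = 46)
18*q(16) = 18*46 = 828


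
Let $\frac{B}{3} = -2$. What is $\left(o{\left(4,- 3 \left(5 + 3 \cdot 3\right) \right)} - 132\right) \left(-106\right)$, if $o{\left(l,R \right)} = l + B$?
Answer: $14204$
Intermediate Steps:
$B = -6$ ($B = 3 \left(-2\right) = -6$)
$o{\left(l,R \right)} = -6 + l$ ($o{\left(l,R \right)} = l - 6 = -6 + l$)
$\left(o{\left(4,- 3 \left(5 + 3 \cdot 3\right) \right)} - 132\right) \left(-106\right) = \left(\left(-6 + 4\right) - 132\right) \left(-106\right) = \left(-2 - 132\right) \left(-106\right) = \left(-134\right) \left(-106\right) = 14204$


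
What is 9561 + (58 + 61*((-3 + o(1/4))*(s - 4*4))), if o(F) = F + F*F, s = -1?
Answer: 198495/16 ≈ 12406.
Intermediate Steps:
o(F) = F + F²
9561 + (58 + 61*((-3 + o(1/4))*(s - 4*4))) = 9561 + (58 + 61*((-3 + (1 + 1/4)/4)*(-1 - 4*4))) = 9561 + (58 + 61*((-3 + (1 + ¼)/4)*(-1 - 16))) = 9561 + (58 + 61*((-3 + (¼)*(5/4))*(-17))) = 9561 + (58 + 61*((-3 + 5/16)*(-17))) = 9561 + (58 + 61*(-43/16*(-17))) = 9561 + (58 + 61*(731/16)) = 9561 + (58 + 44591/16) = 9561 + 45519/16 = 198495/16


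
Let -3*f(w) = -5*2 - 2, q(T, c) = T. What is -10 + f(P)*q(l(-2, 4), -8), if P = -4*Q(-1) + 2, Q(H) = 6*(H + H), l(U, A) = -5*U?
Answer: 30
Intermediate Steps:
Q(H) = 12*H (Q(H) = 6*(2*H) = 12*H)
P = 50 (P = -48*(-1) + 2 = -4*(-12) + 2 = 48 + 2 = 50)
f(w) = 4 (f(w) = -(-5*2 - 2)/3 = -(-10 - 2)/3 = -1/3*(-12) = 4)
-10 + f(P)*q(l(-2, 4), -8) = -10 + 4*(-5*(-2)) = -10 + 4*10 = -10 + 40 = 30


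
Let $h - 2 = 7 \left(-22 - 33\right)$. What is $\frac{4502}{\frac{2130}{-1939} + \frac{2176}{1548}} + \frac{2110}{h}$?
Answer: $\frac{646695384439}{44141899} \approx 14650.0$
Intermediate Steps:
$h = -383$ ($h = 2 + 7 \left(-22 - 33\right) = 2 + 7 \left(-55\right) = 2 - 385 = -383$)
$\frac{4502}{\frac{2130}{-1939} + \frac{2176}{1548}} + \frac{2110}{h} = \frac{4502}{\frac{2130}{-1939} + \frac{2176}{1548}} + \frac{2110}{-383} = \frac{4502}{2130 \left(- \frac{1}{1939}\right) + 2176 \cdot \frac{1}{1548}} + 2110 \left(- \frac{1}{383}\right) = \frac{4502}{- \frac{2130}{1939} + \frac{544}{387}} - \frac{2110}{383} = \frac{4502}{\frac{230506}{750393}} - \frac{2110}{383} = 4502 \cdot \frac{750393}{230506} - \frac{2110}{383} = \frac{1689134643}{115253} - \frac{2110}{383} = \frac{646695384439}{44141899}$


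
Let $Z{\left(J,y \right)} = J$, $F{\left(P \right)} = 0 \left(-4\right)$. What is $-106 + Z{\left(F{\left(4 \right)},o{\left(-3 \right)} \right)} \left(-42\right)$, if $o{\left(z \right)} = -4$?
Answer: $-106$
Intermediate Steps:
$F{\left(P \right)} = 0$
$-106 + Z{\left(F{\left(4 \right)},o{\left(-3 \right)} \right)} \left(-42\right) = -106 + 0 \left(-42\right) = -106 + 0 = -106$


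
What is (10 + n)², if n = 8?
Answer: 324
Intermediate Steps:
(10 + n)² = (10 + 8)² = 18² = 324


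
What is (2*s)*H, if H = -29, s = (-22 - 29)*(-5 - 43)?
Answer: -141984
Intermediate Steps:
s = 2448 (s = -51*(-48) = 2448)
(2*s)*H = (2*2448)*(-29) = 4896*(-29) = -141984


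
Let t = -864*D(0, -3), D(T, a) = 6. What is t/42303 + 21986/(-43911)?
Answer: -385902794/619189011 ≈ -0.62324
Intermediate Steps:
t = -5184 (t = -864*6 = -5184)
t/42303 + 21986/(-43911) = -5184/42303 + 21986/(-43911) = -5184*1/42303 + 21986*(-1/43911) = -1728/14101 - 21986/43911 = -385902794/619189011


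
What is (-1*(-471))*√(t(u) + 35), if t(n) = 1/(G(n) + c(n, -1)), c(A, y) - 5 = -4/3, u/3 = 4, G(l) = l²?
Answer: 942*√1717511/443 ≈ 2786.7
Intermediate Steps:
u = 12 (u = 3*4 = 12)
c(A, y) = 11/3 (c(A, y) = 5 - 4/3 = 11/3)
t(n) = 1/(11/3 + n²) (t(n) = 1/(n² + 11/3) = 1/(11/3 + n²))
(-1*(-471))*√(t(u) + 35) = (-1*(-471))*√(3/(11 + 3*12²) + 35) = 471*√(3/(11 + 3*144) + 35) = 471*√(3/(11 + 432) + 35) = 471*√(3/443 + 35) = 471*√(15508/443) = 471*(2*√1717511/443) = 942*√1717511/443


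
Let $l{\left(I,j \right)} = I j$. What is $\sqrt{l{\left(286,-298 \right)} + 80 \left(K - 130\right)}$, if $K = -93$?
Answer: $6 i \sqrt{2863} \approx 321.04 i$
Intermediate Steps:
$\sqrt{l{\left(286,-298 \right)} + 80 \left(K - 130\right)} = \sqrt{286 \left(-298\right) + 80 \left(-93 - 130\right)} = \sqrt{-85228 + 80 \left(-93 - 130\right)} = \sqrt{-85228 + 80 \left(-223\right)} = \sqrt{-85228 - 17840} = \sqrt{-103068} = 6 i \sqrt{2863}$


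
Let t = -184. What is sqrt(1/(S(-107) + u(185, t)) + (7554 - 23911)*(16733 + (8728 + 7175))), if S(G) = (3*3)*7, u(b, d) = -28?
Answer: 3*I*sqrt(72659793185)/35 ≈ 23105.0*I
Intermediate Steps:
S(G) = 63 (S(G) = 9*7 = 63)
sqrt(1/(S(-107) + u(185, t)) + (7554 - 23911)*(16733 + (8728 + 7175))) = sqrt(1/(63 - 28) + (7554 - 23911)*(16733 + (8728 + 7175))) = sqrt(1/35 - 16357*(16733 + 15903)) = sqrt(1/35 - 16357*32636) = sqrt(1/35 - 533827052) = sqrt(-18683946819/35) = 3*I*sqrt(72659793185)/35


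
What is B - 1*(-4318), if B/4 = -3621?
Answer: -10166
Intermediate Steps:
B = -14484 (B = 4*(-3621) = -14484)
B - 1*(-4318) = -14484 - 1*(-4318) = -14484 + 4318 = -10166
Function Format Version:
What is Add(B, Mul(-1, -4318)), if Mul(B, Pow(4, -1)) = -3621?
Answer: -10166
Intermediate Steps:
B = -14484 (B = Mul(4, -3621) = -14484)
Add(B, Mul(-1, -4318)) = Add(-14484, Mul(-1, -4318)) = Add(-14484, 4318) = -10166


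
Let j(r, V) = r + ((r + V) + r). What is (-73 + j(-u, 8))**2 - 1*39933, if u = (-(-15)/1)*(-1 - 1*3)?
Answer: -26708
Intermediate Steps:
u = -60 (u = (-(-15))*(-1 - 3) = -5*(-3)*(-4) = 15*(-4) = -60)
j(r, V) = V + 3*r (j(r, V) = r + ((V + r) + r) = r + (V + 2*r) = V + 3*r)
(-73 + j(-u, 8))**2 - 1*39933 = (-73 + (8 + 3*(-1*(-60))))**2 - 1*39933 = (-73 + (8 + 3*60))**2 - 39933 = (-73 + (8 + 180))**2 - 39933 = (-73 + 188)**2 - 39933 = 115**2 - 39933 = 13225 - 39933 = -26708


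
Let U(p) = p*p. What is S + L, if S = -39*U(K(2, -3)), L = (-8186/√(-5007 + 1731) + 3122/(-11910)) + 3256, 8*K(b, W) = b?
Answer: 309974459/95280 + 4093*I*√91/273 ≈ 3253.3 + 143.02*I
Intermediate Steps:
K(b, W) = b/8
U(p) = p²
L = 19387919/5955 + 4093*I*√91/273 (L = (-8186*(-I*√91/546) + 3122*(-1/11910)) + 3256 = (-8186*(-I*√91/546) - 1561/5955) + 3256 = (-(-4093)*I*√91/273 - 1561/5955) + 3256 = (4093*I*√91/273 - 1561/5955) + 3256 = (-1561/5955 + 4093*I*√91/273) + 3256 = 19387919/5955 + 4093*I*√91/273 ≈ 3255.7 + 143.02*I)
S = -39/16 (S = -39*((⅛)*2)² = -39*(¼)² = -39*1/16 = -39/16 ≈ -2.4375)
S + L = -39/16 + (19387919/5955 + 4093*I*√91/273) = 309974459/95280 + 4093*I*√91/273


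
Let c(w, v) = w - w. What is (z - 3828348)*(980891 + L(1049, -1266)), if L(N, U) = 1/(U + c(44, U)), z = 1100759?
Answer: -3387141854549945/1266 ≈ -2.6755e+12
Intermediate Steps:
c(w, v) = 0
L(N, U) = 1/U (L(N, U) = 1/(U + 0) = 1/U)
(z - 3828348)*(980891 + L(1049, -1266)) = (1100759 - 3828348)*(980891 + 1/(-1266)) = -2727589*(980891 - 1/1266) = -2727589*1241808005/1266 = -3387141854549945/1266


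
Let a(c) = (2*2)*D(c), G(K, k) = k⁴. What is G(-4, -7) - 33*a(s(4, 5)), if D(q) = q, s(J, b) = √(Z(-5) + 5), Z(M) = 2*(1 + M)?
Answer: 2401 - 132*I*√3 ≈ 2401.0 - 228.63*I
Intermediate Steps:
Z(M) = 2 + 2*M
s(J, b) = I*√3 (s(J, b) = √((2 + 2*(-5)) + 5) = √((2 - 10) + 5) = √(-8 + 5) = √(-3) = I*√3)
a(c) = 4*c (a(c) = (2*2)*c = 4*c)
G(-4, -7) - 33*a(s(4, 5)) = (-7)⁴ - 132*I*√3 = 2401 - 132*I*√3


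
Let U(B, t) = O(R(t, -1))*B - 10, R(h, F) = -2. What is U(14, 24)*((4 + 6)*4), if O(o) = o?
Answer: -1520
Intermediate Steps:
U(B, t) = -10 - 2*B (U(B, t) = -2*B - 10 = -10 - 2*B)
U(14, 24)*((4 + 6)*4) = (-10 - 2*14)*((4 + 6)*4) = (-10 - 28)*(10*4) = -38*40 = -1520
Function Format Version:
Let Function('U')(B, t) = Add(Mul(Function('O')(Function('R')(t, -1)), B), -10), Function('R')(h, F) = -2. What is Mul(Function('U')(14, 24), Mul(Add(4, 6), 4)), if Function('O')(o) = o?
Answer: -1520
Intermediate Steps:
Function('U')(B, t) = Add(-10, Mul(-2, B)) (Function('U')(B, t) = Add(Mul(-2, B), -10) = Add(-10, Mul(-2, B)))
Mul(Function('U')(14, 24), Mul(Add(4, 6), 4)) = Mul(Add(-10, Mul(-2, 14)), Mul(Add(4, 6), 4)) = Mul(Add(-10, -28), Mul(10, 4)) = Mul(-38, 40) = -1520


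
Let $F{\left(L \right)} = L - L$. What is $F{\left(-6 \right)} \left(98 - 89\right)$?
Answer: $0$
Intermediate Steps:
$F{\left(L \right)} = 0$
$F{\left(-6 \right)} \left(98 - 89\right) = 0 \left(98 - 89\right) = 0 \cdot 9 = 0$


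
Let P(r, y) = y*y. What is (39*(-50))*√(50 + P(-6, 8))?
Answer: -1950*√114 ≈ -20820.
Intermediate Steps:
P(r, y) = y²
(39*(-50))*√(50 + P(-6, 8)) = (39*(-50))*√(50 + 8²) = -1950*√(50 + 64) = -1950*√114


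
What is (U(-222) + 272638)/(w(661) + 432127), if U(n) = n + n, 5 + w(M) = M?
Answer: 20938/33291 ≈ 0.62894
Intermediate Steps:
w(M) = -5 + M
U(n) = 2*n
(U(-222) + 272638)/(w(661) + 432127) = (2*(-222) + 272638)/((-5 + 661) + 432127) = (-444 + 272638)/(656 + 432127) = 272194/432783 = 272194*(1/432783) = 20938/33291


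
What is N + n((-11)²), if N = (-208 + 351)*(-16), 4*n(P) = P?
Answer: -9031/4 ≈ -2257.8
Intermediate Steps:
n(P) = P/4
N = -2288 (N = 143*(-16) = -2288)
N + n((-11)²) = -2288 + (¼)*(-11)² = -2288 + (¼)*121 = -2288 + 121/4 = -9031/4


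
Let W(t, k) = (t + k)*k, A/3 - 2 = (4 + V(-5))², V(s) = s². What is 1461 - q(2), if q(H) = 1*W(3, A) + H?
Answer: -6401969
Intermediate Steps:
A = 2529 (A = 6 + 3*(4 + (-5)²)² = 6 + 3*(4 + 25)² = 6 + 3*29² = 6 + 3*841 = 6 + 2523 = 2529)
W(t, k) = k*(k + t) (W(t, k) = (k + t)*k = k*(k + t))
q(H) = 6403428 + H (q(H) = 1*(2529*(2529 + 3)) + H = 1*(2529*2532) + H = 1*6403428 + H = 6403428 + H)
1461 - q(2) = 1461 - (6403428 + 2) = 1461 - 1*6403430 = 1461 - 6403430 = -6401969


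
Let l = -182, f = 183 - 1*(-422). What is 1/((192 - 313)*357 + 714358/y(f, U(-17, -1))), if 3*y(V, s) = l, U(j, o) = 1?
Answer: -91/5002464 ≈ -1.8191e-5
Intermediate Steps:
f = 605 (f = 183 + 422 = 605)
y(V, s) = -182/3 (y(V, s) = (1/3)*(-182) = -182/3)
1/((192 - 313)*357 + 714358/y(f, U(-17, -1))) = 1/((192 - 313)*357 + 714358/(-182/3)) = 1/(-121*357 + 714358*(-3/182)) = 1/(-43197 - 1071537/91) = 1/(-5002464/91) = -91/5002464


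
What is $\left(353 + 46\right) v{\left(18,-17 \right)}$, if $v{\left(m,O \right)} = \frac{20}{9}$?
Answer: $\frac{2660}{3} \approx 886.67$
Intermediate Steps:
$v{\left(m,O \right)} = \frac{20}{9}$ ($v{\left(m,O \right)} = 20 \cdot \frac{1}{9} = \frac{20}{9}$)
$\left(353 + 46\right) v{\left(18,-17 \right)} = \left(353 + 46\right) \frac{20}{9} = 399 \cdot \frac{20}{9} = \frac{2660}{3}$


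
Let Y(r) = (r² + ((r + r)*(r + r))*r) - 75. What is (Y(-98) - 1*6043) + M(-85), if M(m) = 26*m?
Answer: -3763492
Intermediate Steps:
Y(r) = -75 + r² + 4*r³ (Y(r) = (r² + ((2*r)*(2*r))*r) - 75 = (r² + (4*r²)*r) - 75 = (r² + 4*r³) - 75 = -75 + r² + 4*r³)
(Y(-98) - 1*6043) + M(-85) = ((-75 + (-98)² + 4*(-98)³) - 1*6043) + 26*(-85) = ((-75 + 9604 + 4*(-941192)) - 6043) - 2210 = ((-75 + 9604 - 3764768) - 6043) - 2210 = (-3755239 - 6043) - 2210 = -3761282 - 2210 = -3763492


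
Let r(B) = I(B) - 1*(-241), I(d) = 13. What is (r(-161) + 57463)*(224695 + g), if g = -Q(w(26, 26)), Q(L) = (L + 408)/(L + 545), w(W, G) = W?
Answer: 7405114821687/571 ≈ 1.2969e+10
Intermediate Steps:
Q(L) = (408 + L)/(545 + L)
r(B) = 254 (r(B) = 13 - 1*(-241) = 13 + 241 = 254)
g = -434/571 (g = -(408 + 26)/(545 + 26) = -434/571 ≈ -0.76007)
(r(-161) + 57463)*(224695 + g) = (254 + 57463)*(224695 - 434/571) = 57717*(128300411/571) = 7405114821687/571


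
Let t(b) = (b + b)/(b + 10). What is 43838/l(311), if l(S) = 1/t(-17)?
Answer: 1490492/7 ≈ 2.1293e+5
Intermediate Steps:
t(b) = 2*b/(10 + b) (t(b) = (2*b)/(10 + b) = 2*b/(10 + b))
l(S) = 7/34 (l(S) = 1/(2*(-17)/(10 - 17)) = 1/(2*(-17)/(-7)) = 1/(2*(-17)*(-⅐)) = 1/(34/7) = 7/34)
43838/l(311) = 43838/(7/34) = 43838*(34/7) = 1490492/7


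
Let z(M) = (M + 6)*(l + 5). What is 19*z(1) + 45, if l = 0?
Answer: 710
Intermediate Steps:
z(M) = 30 + 5*M (z(M) = (M + 6)*(0 + 5) = (6 + M)*5 = 30 + 5*M)
19*z(1) + 45 = 19*(30 + 5*1) + 45 = 19*(30 + 5) + 45 = 19*35 + 45 = 665 + 45 = 710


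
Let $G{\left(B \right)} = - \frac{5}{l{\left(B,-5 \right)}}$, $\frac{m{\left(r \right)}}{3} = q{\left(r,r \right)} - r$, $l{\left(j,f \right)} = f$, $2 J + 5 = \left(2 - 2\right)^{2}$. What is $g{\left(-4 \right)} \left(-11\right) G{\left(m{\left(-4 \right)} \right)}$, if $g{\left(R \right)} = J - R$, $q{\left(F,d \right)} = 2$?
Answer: $- \frac{33}{2} \approx -16.5$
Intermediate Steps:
$J = - \frac{5}{2}$ ($J = - \frac{5}{2} + \frac{\left(2 - 2\right)^{2}}{2} = - \frac{5}{2} + \frac{0^{2}}{2} = - \frac{5}{2} + \frac{1}{2} \cdot 0 = - \frac{5}{2} + 0 = - \frac{5}{2} \approx -2.5$)
$m{\left(r \right)} = 6 - 3 r$ ($m{\left(r \right)} = 3 \left(2 - r\right) = 6 - 3 r$)
$G{\left(B \right)} = 1$ ($G{\left(B \right)} = - \frac{5}{-5} = \left(-5\right) \left(- \frac{1}{5}\right) = 1$)
$g{\left(R \right)} = - \frac{5}{2} - R$
$g{\left(-4 \right)} \left(-11\right) G{\left(m{\left(-4 \right)} \right)} = \left(- \frac{5}{2} - -4\right) \left(-11\right) 1 = \left(- \frac{5}{2} + 4\right) \left(-11\right) 1 = \frac{3}{2} \left(-11\right) 1 = \left(- \frac{33}{2}\right) 1 = - \frac{33}{2}$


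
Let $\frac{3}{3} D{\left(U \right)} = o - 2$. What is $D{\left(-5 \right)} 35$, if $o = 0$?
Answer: $-70$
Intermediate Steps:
$D{\left(U \right)} = -2$ ($D{\left(U \right)} = 0 - 2 = -2$)
$D{\left(-5 \right)} 35 = \left(-2\right) 35 = -70$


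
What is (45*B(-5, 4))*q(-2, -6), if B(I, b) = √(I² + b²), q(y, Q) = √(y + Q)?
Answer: 90*I*√82 ≈ 814.98*I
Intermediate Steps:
q(y, Q) = √(Q + y)
(45*B(-5, 4))*q(-2, -6) = (45*√((-5)² + 4²))*√(-6 - 2) = (45*√(25 + 16))*√(-8) = (45*√41)*(2*I*√2) = 90*I*√82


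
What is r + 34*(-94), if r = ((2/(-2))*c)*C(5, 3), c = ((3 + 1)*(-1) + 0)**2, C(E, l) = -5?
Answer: -3116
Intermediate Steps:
c = 16 (c = (4*(-1) + 0)**2 = (-4 + 0)**2 = (-4)**2 = 16)
r = 80 (r = ((2/(-2))*16)*(-5) = ((2*(-1/2))*16)*(-5) = -1*16*(-5) = -16*(-5) = 80)
r + 34*(-94) = 80 + 34*(-94) = 80 - 3196 = -3116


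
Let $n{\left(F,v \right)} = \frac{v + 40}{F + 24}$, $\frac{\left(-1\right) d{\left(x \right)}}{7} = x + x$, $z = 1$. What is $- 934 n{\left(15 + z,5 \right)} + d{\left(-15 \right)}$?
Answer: $- \frac{3363}{4} \approx -840.75$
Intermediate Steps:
$d{\left(x \right)} = - 14 x$ ($d{\left(x \right)} = - 7 \left(x + x\right) = - 7 \cdot 2 x = - 14 x$)
$n{\left(F,v \right)} = \frac{40 + v}{24 + F}$
$- 934 n{\left(15 + z,5 \right)} + d{\left(-15 \right)} = - 934 \frac{40 + 5}{24 + \left(15 + 1\right)} - -210 = - 934 \frac{1}{24 + 16} \cdot 45 + 210 = - 934 \cdot \frac{1}{40} \cdot 45 + 210 = \left(-934\right) \frac{9}{8} + 210 = - \frac{4203}{4} + 210 = - \frac{3363}{4}$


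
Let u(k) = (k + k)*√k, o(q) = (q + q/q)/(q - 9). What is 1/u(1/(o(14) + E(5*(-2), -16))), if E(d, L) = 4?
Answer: 7*√7/2 ≈ 9.2601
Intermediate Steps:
o(q) = (1 + q)/(-9 + q) (o(q) = (q + 1)/(-9 + q) = (1 + q)/(-9 + q))
u(k) = 2*k^(3/2) (u(k) = (2*k)*√k = 2*k^(3/2))
1/u(1/(o(14) + E(5*(-2), -16))) = 1/(2*(1/((1 + 14)/(-9 + 14) + 4))^(3/2)) = 1/(2*(1/(15/5 + 4))^(3/2)) = 1/(2*(1/((⅕)*15 + 4))^(3/2)) = 1/(2*(1/(3 + 4))^(3/2)) = 1/(2*(1/7)^(3/2)) = 1/(2*(⅐)^(3/2)) = 1/(2*(√7/49)) = 1/(2*√7/49) = 7*√7/2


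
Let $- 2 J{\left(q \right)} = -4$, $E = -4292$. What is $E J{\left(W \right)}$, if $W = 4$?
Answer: $-8584$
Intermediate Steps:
$J{\left(q \right)} = 2$ ($J{\left(q \right)} = \left(- \frac{1}{2}\right) \left(-4\right) = 2$)
$E J{\left(W \right)} = \left(-4292\right) 2 = -8584$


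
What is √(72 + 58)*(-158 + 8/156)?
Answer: -6160*√130/39 ≈ -1800.9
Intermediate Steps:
√(72 + 58)*(-158 + 8/156) = √130*(-158 + 8*(1/156)) = √130*(-158 + 2/39) = √130*(-6160/39) = -6160*√130/39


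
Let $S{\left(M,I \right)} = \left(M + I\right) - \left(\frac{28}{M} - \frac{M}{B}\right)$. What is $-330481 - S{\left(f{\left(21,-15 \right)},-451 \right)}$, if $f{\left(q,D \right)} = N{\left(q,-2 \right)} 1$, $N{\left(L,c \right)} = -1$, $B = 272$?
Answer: $- \frac{89775503}{272} \approx -3.3006 \cdot 10^{5}$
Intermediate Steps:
$f{\left(q,D \right)} = -1$ ($f{\left(q,D \right)} = \left(-1\right) 1 = -1$)
$S{\left(M,I \right)} = I - \frac{28}{M} + \frac{273 M}{272}$ ($S{\left(M,I \right)} = \left(M + I\right) + \left(\frac{M}{272} - \frac{28}{M}\right) = \left(I + M\right) + \left(M \frac{1}{272} - \frac{28}{M}\right) = \left(I + M\right) + \left(\frac{M}{272} - \frac{28}{M}\right) = \left(I + M\right) + \left(- \frac{28}{M} + \frac{M}{272}\right) = I - \frac{28}{M} + \frac{273 M}{272}$)
$-330481 - S{\left(f{\left(21,-15 \right)},-451 \right)} = -330481 - \left(-451 - \frac{28}{-1} + \frac{273}{272} \left(-1\right)\right) = -330481 - \left(-451 - -28 - \frac{273}{272}\right) = -330481 - \left(-451 + 28 - \frac{273}{272}\right) = -330481 - - \frac{115329}{272} = -330481 + \frac{115329}{272} = - \frac{89775503}{272}$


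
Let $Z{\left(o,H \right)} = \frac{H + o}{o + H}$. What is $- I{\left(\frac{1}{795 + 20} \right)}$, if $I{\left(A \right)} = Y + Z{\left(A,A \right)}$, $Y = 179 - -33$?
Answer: $-213$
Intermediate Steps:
$Y = 212$ ($Y = 179 + 33 = 212$)
$Z{\left(o,H \right)} = 1$ ($Z{\left(o,H \right)} = \frac{H + o}{H + o} = 1$)
$I{\left(A \right)} = 213$ ($I{\left(A \right)} = 212 + 1 = 213$)
$- I{\left(\frac{1}{795 + 20} \right)} = \left(-1\right) 213 = -213$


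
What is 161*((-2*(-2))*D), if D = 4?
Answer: 2576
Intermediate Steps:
161*((-2*(-2))*D) = 161*(-2*(-2)*4) = 161*(4*4) = 161*16 = 2576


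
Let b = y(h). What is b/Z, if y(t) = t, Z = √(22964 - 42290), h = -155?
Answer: 155*I*√19326/19326 ≈ 1.115*I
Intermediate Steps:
Z = I*√19326 (Z = √(-19326) = I*√19326 ≈ 139.02*I)
b = -155
b/Z = -155*(-I*√19326/19326) = -(-155)*I*√19326/19326 = 155*I*√19326/19326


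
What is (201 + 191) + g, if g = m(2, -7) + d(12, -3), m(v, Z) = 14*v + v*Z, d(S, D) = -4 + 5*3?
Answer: 417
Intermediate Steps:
d(S, D) = 11 (d(S, D) = -4 + 15 = 11)
m(v, Z) = 14*v + Z*v
g = 25 (g = 2*(14 - 7) + 11 = 2*7 + 11 = 14 + 11 = 25)
(201 + 191) + g = (201 + 191) + 25 = 392 + 25 = 417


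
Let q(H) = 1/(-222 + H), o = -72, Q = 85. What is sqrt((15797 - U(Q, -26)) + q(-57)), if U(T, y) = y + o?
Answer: 4*sqrt(8592239)/93 ≈ 126.08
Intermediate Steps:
U(T, y) = -72 + y (U(T, y) = y - 72 = -72 + y)
sqrt((15797 - U(Q, -26)) + q(-57)) = sqrt((15797 - (-72 - 26)) + 1/(-222 - 57)) = sqrt((15797 - 1*(-98)) + 1/(-279)) = sqrt((15797 + 98) - 1/279) = sqrt(15895 - 1/279) = sqrt(4434704/279) = 4*sqrt(8592239)/93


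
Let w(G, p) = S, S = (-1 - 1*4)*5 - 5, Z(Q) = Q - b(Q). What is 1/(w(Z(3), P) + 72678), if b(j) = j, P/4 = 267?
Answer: 1/72648 ≈ 1.3765e-5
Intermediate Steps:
P = 1068 (P = 4*267 = 1068)
Z(Q) = 0 (Z(Q) = Q - Q = 0)
S = -30 (S = (-1 - 4)*5 - 5 = -5*5 - 5 = -25 - 5 = -30)
w(G, p) = -30
1/(w(Z(3), P) + 72678) = 1/(-30 + 72678) = 1/72648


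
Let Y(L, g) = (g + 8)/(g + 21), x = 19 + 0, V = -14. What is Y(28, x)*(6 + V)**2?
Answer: 216/5 ≈ 43.200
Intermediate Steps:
x = 19
Y(L, g) = (8 + g)/(21 + g)
Y(28, x)*(6 + V)**2 = ((8 + 19)/(21 + 19))*(6 - 14)**2 = (27/40)*(-8)**2 = ((1/40)*27)*64 = (27/40)*64 = 216/5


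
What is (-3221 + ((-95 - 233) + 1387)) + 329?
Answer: -1833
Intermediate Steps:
(-3221 + ((-95 - 233) + 1387)) + 329 = (-3221 + (-328 + 1387)) + 329 = (-3221 + 1059) + 329 = -2162 + 329 = -1833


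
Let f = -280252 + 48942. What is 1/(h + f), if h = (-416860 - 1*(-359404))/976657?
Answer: -51403/11890030954 ≈ -4.3232e-6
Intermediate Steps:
h = -3024/51403 (h = (-416860 + 359404)*(1/976657) = -57456*1/976657 = -3024/51403 ≈ -0.058829)
f = -231310
1/(h + f) = 1/(-3024/51403 - 231310) = 1/(-11890030954/51403) = -51403/11890030954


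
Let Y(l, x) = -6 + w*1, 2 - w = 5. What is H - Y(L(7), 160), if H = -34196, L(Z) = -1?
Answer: -34187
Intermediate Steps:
w = -3 (w = 2 - 1*5 = 2 - 5 = -3)
Y(l, x) = -9 (Y(l, x) = -6 - 3*1 = -6 - 3 = -9)
H - Y(L(7), 160) = -34196 - 1*(-9) = -34196 + 9 = -34187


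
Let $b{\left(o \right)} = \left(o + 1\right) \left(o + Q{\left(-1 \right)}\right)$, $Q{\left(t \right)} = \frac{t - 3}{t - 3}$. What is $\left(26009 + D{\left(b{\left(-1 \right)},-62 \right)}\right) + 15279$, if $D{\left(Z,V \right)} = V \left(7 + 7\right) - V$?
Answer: $40482$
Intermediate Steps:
$Q{\left(t \right)} = 1$ ($Q{\left(t \right)} = \frac{-3 + t}{-3 + t} = 1$)
$b{\left(o \right)} = \left(1 + o\right)^{2}$ ($b{\left(o \right)} = \left(o + 1\right) \left(o + 1\right) = \left(1 + o\right) \left(1 + o\right) = \left(1 + o\right)^{2}$)
$D{\left(Z,V \right)} = 13 V$ ($D{\left(Z,V \right)} = V 14 - V = 14 V - V = 13 V$)
$\left(26009 + D{\left(b{\left(-1 \right)},-62 \right)}\right) + 15279 = \left(26009 + 13 \left(-62\right)\right) + 15279 = \left(26009 - 806\right) + 15279 = 25203 + 15279 = 40482$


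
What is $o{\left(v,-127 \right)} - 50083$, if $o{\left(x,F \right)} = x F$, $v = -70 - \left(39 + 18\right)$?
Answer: $-33954$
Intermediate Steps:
$v = -127$ ($v = -70 - 57 = -127$)
$o{\left(x,F \right)} = F x$
$o{\left(v,-127 \right)} - 50083 = \left(-127\right) \left(-127\right) - 50083 = 16129 - 50083 = -33954$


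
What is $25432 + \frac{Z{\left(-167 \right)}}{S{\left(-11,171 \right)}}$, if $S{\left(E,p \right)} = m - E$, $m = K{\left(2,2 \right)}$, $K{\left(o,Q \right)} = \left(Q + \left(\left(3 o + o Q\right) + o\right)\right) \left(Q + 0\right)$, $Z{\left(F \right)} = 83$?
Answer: $\frac{991931}{39} \approx 25434.0$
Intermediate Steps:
$K{\left(o,Q \right)} = Q \left(Q + 4 o + Q o\right)$ ($K{\left(o,Q \right)} = \left(Q + \left(\left(3 o + Q o\right) + o\right)\right) Q = \left(Q + \left(4 o + Q o\right)\right) Q = \left(Q + 4 o + Q o\right) Q = Q \left(Q + 4 o + Q o\right)$)
$m = 28$ ($m = 2 \left(2 + 4 \cdot 2 + 2 \cdot 2\right) = 2 \left(2 + 8 + 4\right) = 2 \cdot 14 = 28$)
$S{\left(E,p \right)} = 28 - E$
$25432 + \frac{Z{\left(-167 \right)}}{S{\left(-11,171 \right)}} = 25432 + \frac{83}{28 - -11} = 25432 + \frac{83}{28 + 11} = 25432 + \frac{83}{39} = \frac{991931}{39}$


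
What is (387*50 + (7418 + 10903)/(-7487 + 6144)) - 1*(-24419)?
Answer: 58763446/1343 ≈ 43755.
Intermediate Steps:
(387*50 + (7418 + 10903)/(-7487 + 6144)) - 1*(-24419) = (19350 + 18321/(-1343)) + 24419 = (19350 + 18321*(-1/1343)) + 24419 = (19350 - 18321/1343) + 24419 = 25968729/1343 + 24419 = 58763446/1343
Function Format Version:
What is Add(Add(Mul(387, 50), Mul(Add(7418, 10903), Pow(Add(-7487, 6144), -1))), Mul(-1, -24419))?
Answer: Rational(58763446, 1343) ≈ 43755.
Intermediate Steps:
Add(Add(Mul(387, 50), Mul(Add(7418, 10903), Pow(Add(-7487, 6144), -1))), Mul(-1, -24419)) = Add(Add(19350, Mul(18321, Pow(-1343, -1))), 24419) = Add(Add(19350, Mul(18321, Rational(-1, 1343))), 24419) = Add(Add(19350, Rational(-18321, 1343)), 24419) = Add(Rational(25968729, 1343), 24419) = Rational(58763446, 1343)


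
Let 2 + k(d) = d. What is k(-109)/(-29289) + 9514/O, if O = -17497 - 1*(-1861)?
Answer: -46153325/76327134 ≈ -0.60468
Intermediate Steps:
k(d) = -2 + d
O = -15636 (O = -17497 + 1861 = -15636)
k(-109)/(-29289) + 9514/O = (-2 - 109)/(-29289) + 9514/(-15636) = -111*(-1/29289) + 9514*(-1/15636) = 37/9763 - 4757/7818 = -46153325/76327134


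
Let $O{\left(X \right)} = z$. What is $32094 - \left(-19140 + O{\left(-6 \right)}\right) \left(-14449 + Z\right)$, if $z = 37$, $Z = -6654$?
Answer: $-403098515$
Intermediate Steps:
$O{\left(X \right)} = 37$
$32094 - \left(-19140 + O{\left(-6 \right)}\right) \left(-14449 + Z\right) = 32094 - \left(-19140 + 37\right) \left(-14449 - 6654\right) = 32094 - \left(-19103\right) \left(-21103\right) = 32094 - 403130609 = -403098515$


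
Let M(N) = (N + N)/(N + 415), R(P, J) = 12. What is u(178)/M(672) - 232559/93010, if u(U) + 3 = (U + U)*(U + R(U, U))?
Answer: 3418957310947/62502720 ≈ 54701.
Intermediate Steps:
M(N) = 2*N/(415 + N) (M(N) = (2*N)/(415 + N) = 2*N/(415 + N))
u(U) = -3 + 2*U*(12 + U) (u(U) = -3 + (U + U)*(U + 12) = -3 + (2*U)*(12 + U) = -3 + 2*U*(12 + U))
u(178)/M(672) - 232559/93010 = (-3 + 2*178**2 + 24*178)/((2*672/(415 + 672))) - 232559/93010 = (-3 + 2*31684 + 4272)/((2*672/1087)) - 232559*1/93010 = (-3 + 63368 + 4272)/((2*672*(1/1087))) - 232559/93010 = 67637/(1344/1087) - 232559/93010 = 67637*(1087/1344) - 232559/93010 = 73521419/1344 - 232559/93010 = 3418957310947/62502720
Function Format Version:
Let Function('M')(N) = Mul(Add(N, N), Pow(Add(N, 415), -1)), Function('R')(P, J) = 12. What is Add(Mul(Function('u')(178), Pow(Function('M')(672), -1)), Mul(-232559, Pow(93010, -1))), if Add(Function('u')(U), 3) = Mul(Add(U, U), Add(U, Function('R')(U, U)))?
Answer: Rational(3418957310947, 62502720) ≈ 54701.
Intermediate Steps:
Function('M')(N) = Mul(2, N, Pow(Add(415, N), -1)) (Function('M')(N) = Mul(Mul(2, N), Pow(Add(415, N), -1)) = Mul(2, N, Pow(Add(415, N), -1)))
Function('u')(U) = Add(-3, Mul(2, U, Add(12, U))) (Function('u')(U) = Add(-3, Mul(Add(U, U), Add(U, 12))) = Add(-3, Mul(Mul(2, U), Add(12, U))) = Add(-3, Mul(2, U, Add(12, U))))
Add(Mul(Function('u')(178), Pow(Function('M')(672), -1)), Mul(-232559, Pow(93010, -1))) = Add(Mul(Add(-3, Mul(2, Pow(178, 2)), Mul(24, 178)), Pow(Mul(2, 672, Pow(Add(415, 672), -1)), -1)), Mul(-232559, Pow(93010, -1))) = Add(Mul(Add(-3, Mul(2, 31684), 4272), Pow(Mul(2, 672, Pow(1087, -1)), -1)), Mul(-232559, Rational(1, 93010))) = Add(Mul(Add(-3, 63368, 4272), Pow(Mul(2, 672, Rational(1, 1087)), -1)), Rational(-232559, 93010)) = Add(Mul(67637, Pow(Rational(1344, 1087), -1)), Rational(-232559, 93010)) = Add(Mul(67637, Rational(1087, 1344)), Rational(-232559, 93010)) = Add(Rational(73521419, 1344), Rational(-232559, 93010)) = Rational(3418957310947, 62502720)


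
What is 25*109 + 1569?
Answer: 4294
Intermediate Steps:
25*109 + 1569 = 2725 + 1569 = 4294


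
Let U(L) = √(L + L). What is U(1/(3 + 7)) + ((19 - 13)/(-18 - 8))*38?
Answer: -114/13 + √5/5 ≈ -8.3220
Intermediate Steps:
U(L) = √2*√L (U(L) = √(2*L) = √2*√L)
U(1/(3 + 7)) + ((19 - 13)/(-18 - 8))*38 = √2*√(1/(3 + 7)) + ((19 - 13)/(-18 - 8))*38 = √2*√(1/10) + (6/(-26))*38 = √2*√(⅒) + (6*(-1/26))*38 = √2*(√10/10) - 3/13*38 = √5/5 - 114/13 = -114/13 + √5/5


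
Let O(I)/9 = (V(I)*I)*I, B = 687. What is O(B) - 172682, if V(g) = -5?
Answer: -21411287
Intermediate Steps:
O(I) = -45*I**2 (O(I) = 9*((-5*I)*I) = 9*(-5*I**2) = -45*I**2)
O(B) - 172682 = -45*687**2 - 172682 = -45*471969 - 172682 = -21238605 - 172682 = -21411287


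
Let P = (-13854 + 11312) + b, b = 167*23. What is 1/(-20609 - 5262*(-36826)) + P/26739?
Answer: 412530127031/8491641900198 ≈ 0.048581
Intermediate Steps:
b = 3841
P = 1299 (P = (-13854 + 11312) + 3841 = -2542 + 3841 = 1299)
1/(-20609 - 5262*(-36826)) + P/26739 = 1/(-20609 - 5262*(-36826)) + 1299/26739 = -1/36826/(-25871) + 1299*(1/26739) = -1/25871*(-1/36826) + 433/8913 = 1/952725446 + 433/8913 = 412530127031/8491641900198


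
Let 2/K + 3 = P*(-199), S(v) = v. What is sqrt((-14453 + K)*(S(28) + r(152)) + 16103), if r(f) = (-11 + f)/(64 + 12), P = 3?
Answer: I*sqrt(539847625233)/1140 ≈ 644.51*I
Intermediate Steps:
K = -1/300 (K = 2/(-3 + 3*(-199)) = 2/(-3 - 597) = 2/(-600) = 2*(-1/600) = -1/300 ≈ -0.0033333)
r(f) = -11/76 + f/76 (r(f) = (-11 + f)/76 = (-11 + f)*(1/76) = -11/76 + f/76)
sqrt((-14453 + K)*(S(28) + r(152)) + 16103) = sqrt((-14453 - 1/300)*(28 + (-11/76 + (1/76)*152)) + 16103) = sqrt(-4335901*(28 + (-11/76 + 2))/300 + 16103) = sqrt(-4335901*(28 + 141/76)/300 + 16103) = sqrt(-4335901/300*2269/76 + 16103) = sqrt(-9838159369/22800 + 16103) = sqrt(-9471010969/22800) = I*sqrt(539847625233)/1140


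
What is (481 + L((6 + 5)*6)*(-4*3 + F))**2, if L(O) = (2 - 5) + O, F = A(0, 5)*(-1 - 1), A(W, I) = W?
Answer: 75625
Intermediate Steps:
F = 0 (F = 0*(-1 - 1) = 0*(-2) = 0)
L(O) = -3 + O
(481 + L((6 + 5)*6)*(-4*3 + F))**2 = (481 + (-3 + (6 + 5)*6)*(-4*3 + 0))**2 = (481 + (-3 + 11*6)*(-12 + 0))**2 = (481 + (-3 + 66)*(-12))**2 = (481 + 63*(-12))**2 = (481 - 756)**2 = (-275)**2 = 75625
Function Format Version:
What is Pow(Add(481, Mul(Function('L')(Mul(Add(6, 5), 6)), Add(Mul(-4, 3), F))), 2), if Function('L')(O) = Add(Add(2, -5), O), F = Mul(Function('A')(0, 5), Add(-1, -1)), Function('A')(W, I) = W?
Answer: 75625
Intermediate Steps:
F = 0 (F = Mul(0, Add(-1, -1)) = Mul(0, -2) = 0)
Function('L')(O) = Add(-3, O)
Pow(Add(481, Mul(Function('L')(Mul(Add(6, 5), 6)), Add(Mul(-4, 3), F))), 2) = Pow(Add(481, Mul(Add(-3, Mul(Add(6, 5), 6)), Add(Mul(-4, 3), 0))), 2) = Pow(Add(481, Mul(Add(-3, Mul(11, 6)), Add(-12, 0))), 2) = Pow(Add(481, Mul(Add(-3, 66), -12)), 2) = Pow(Add(481, Mul(63, -12)), 2) = Pow(Add(481, -756), 2) = Pow(-275, 2) = 75625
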